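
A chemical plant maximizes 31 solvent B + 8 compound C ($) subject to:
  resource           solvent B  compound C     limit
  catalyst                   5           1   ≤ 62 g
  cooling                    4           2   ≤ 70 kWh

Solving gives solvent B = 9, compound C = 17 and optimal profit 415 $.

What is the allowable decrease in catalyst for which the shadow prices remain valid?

27

Binding constraints: catalyst, cooling. The basis is B = [[5,1],[4,2]] with det 6.
Per unit decrease in catalyst, x* moves by d = (-0.3333, 0.6667).
The basis stays optimal until solvent B reaches 0; allowable decrease = 27 g.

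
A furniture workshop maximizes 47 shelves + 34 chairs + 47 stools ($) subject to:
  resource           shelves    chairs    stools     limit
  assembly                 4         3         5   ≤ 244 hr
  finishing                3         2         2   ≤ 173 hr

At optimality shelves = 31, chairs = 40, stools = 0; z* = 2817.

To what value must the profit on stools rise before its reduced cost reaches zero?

Check each constraint at x*: assembly 244/244 (tight); finishing 173/173 (tight).
From A_Bᵀ y = c: 4·y_assembly + 3·y_finishing = 47; 3·y_assembly + 2·y_finishing = 34.
Solving: y_assembly = 8, y_finishing = 5.
stools enters the basis when its profit ≥ yᵀa₃ = 8·5 + 5·2 = 50.

50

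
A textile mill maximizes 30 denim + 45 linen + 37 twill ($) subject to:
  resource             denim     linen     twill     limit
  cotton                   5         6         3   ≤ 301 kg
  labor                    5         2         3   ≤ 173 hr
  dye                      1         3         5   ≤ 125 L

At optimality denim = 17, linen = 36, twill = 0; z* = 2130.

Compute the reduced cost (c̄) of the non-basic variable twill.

-3

Binding: cotton and dye. Non-binding: labor (16 unused).
Since labor is not tight, its dual is 0.
From A_Bᵀ y = c: 5·y_cotton + 1·y_dye = 30; 6·y_cotton + 3·y_dye = 45.
Solving: y_cotton = 5, y_dye = 5.
Reduced cost of twill: c₃ − yᵀa₃ = 37 − (5·3 + 5·5) = 37 − 40 = -3.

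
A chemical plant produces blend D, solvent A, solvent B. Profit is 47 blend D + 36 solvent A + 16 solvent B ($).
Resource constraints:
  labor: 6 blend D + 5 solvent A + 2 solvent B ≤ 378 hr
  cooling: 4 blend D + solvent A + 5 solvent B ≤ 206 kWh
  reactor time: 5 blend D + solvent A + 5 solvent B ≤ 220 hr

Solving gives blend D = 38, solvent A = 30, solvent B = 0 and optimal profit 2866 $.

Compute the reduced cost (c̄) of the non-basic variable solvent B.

-3

Binding: labor and reactor time. Non-binding: cooling (24 unused).
Slack constraints have shadow price 0 (complementary slackness).
The binding rows give the dual system: 6·y_labor + 5·y_reactor time = 47 and 5·y_labor + 1·y_reactor time = 36.
Solving: y_labor = 7, y_reactor time = 1.
Reduced cost of solvent B: c₃ − yᵀa₃ = 16 − (7·2 + 1·5) = 16 − 19 = -3.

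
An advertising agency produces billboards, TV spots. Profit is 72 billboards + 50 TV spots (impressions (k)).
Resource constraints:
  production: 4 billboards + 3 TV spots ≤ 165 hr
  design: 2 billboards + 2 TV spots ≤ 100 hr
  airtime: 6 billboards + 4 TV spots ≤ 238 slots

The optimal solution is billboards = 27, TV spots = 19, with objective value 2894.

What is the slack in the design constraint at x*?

8

design used = 2·27 + 2·19 = 92; slack = 100 − 92 = 8.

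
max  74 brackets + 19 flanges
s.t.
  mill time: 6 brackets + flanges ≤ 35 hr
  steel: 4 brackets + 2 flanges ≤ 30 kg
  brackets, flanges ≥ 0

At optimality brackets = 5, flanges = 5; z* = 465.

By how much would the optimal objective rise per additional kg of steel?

At the optimum: mill time uses 35 of 35 (binding); steel uses 30 of 30 (binding).
Dual feasibility on the basic columns requires 6·y_mill time + 4·y_steel = 74, 1·y_mill time + 2·y_steel = 19.
Solving: y_mill time = 9, y_steel = 5.
Shadow price of steel = 5.

5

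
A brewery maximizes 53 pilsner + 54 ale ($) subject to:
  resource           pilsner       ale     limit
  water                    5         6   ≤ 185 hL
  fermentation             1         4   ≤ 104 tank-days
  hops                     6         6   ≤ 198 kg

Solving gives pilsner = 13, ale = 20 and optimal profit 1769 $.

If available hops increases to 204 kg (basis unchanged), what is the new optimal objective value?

Check each constraint at x*: water 185/185 (tight); fermentation 93/104 (slack 11); hops 198/198 (tight).
By complementary slackness, y = 0 for the non-binding constraint.
Dual feasibility on the basic columns requires 5·y_water + 6·y_hops = 53, 6·y_water + 6·y_hops = 54.
→ y_water = 1 and y_hops = 8.
Δz = y_hops·Δb = 8 × (6) = 48, so new z* = 1769 + 48 = 1817.

1817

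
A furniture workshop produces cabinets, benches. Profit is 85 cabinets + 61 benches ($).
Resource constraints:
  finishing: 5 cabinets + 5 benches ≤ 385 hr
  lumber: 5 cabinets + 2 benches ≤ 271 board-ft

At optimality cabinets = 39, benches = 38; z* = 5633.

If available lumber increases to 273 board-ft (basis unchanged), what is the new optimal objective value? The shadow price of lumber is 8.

Δb = 2, so new z* = 5633 + (8)·(2) = 5633 + 16 = 5649.

5649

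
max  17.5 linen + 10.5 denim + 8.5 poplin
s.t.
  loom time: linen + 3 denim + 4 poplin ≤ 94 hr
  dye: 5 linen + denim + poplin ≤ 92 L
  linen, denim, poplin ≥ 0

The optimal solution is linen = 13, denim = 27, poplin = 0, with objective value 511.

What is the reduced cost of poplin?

-4.5

At the optimum: loom time uses 94 of 94 (binding); dye uses 92 of 92 (binding).
The binding rows give the dual system: 1·y_loom time + 5·y_dye = 17.5 and 3·y_loom time + 1·y_dye = 10.5.
This yields shadow prices y_loom time = 2.5, y_dye = 3.
Reduced cost of poplin: c₃ − yᵀa₃ = 8.5 − (2.5·4 + 3·1) = 8.5 − 13 = -4.5.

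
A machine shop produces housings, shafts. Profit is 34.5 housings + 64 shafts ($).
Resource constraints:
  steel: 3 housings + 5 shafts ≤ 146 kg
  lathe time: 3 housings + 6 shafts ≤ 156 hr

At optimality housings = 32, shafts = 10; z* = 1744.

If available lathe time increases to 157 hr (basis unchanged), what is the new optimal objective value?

1750.5

At the optimum: steel uses 146 of 146 (binding); lathe time uses 156 of 156 (binding).
From A_Bᵀ y = c: 3·y_steel + 3·y_lathe time = 34.5; 5·y_steel + 6·y_lathe time = 64.
This yields shadow prices y_steel = 5, y_lathe time = 6.5.
Δz = y_lathe time·Δb = 6.5 × (1) = 6.5, so new z* = 1744 + 6.5 = 1750.5.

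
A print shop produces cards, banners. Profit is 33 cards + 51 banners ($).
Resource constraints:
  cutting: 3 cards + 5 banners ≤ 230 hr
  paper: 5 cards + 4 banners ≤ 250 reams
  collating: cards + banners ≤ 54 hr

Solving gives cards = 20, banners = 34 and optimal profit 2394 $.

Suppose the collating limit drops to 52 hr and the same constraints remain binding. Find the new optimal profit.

2382

At the optimum: cutting uses 230 of 230 (binding); paper uses 236 of 250 (slack = 14); collating uses 54 of 54 (binding).
Since paper is not tight, its dual is 0.
From A_Bᵀ y = c: 3·y_cutting + 1·y_collating = 33; 5·y_cutting + 1·y_collating = 51.
→ y_cutting = 9 and y_collating = 6.
Δz = y_collating·Δb = 6 × (-2) = -12, so new z* = 2394 − 12 = 2382.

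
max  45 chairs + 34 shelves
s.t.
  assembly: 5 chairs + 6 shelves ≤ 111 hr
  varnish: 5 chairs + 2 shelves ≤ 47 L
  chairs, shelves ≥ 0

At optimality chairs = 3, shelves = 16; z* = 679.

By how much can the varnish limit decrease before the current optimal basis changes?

Binding constraints: assembly, varnish. The basis is B = [[5,6],[5,2]] with det -20.
Per unit decrease in varnish, x* moves by d = (-0.3, 0.25).
The basis stays optimal until chairs reaches 0; allowable decrease = 10 L.

10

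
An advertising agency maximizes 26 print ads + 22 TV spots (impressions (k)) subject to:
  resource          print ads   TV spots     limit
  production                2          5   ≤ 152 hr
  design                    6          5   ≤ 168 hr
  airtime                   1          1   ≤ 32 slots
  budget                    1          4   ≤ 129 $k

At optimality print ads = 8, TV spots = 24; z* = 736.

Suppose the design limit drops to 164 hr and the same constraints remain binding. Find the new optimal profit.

720

At the optimum: production uses 136 of 152 (slack = 16); design uses 168 of 168 (binding); airtime uses 32 of 32 (binding); budget uses 104 of 129 (slack = 25).
By complementary slackness, y = 0 for the non-binding constraints.
Dual feasibility on the basic columns requires 6·y_design + 1·y_airtime = 26, 5·y_design + 1·y_airtime = 22.
→ y_design = 4 and y_airtime = 2.
Δz = y_design·Δb = 4 × (-4) = -16, so new z* = 736 − 16 = 720.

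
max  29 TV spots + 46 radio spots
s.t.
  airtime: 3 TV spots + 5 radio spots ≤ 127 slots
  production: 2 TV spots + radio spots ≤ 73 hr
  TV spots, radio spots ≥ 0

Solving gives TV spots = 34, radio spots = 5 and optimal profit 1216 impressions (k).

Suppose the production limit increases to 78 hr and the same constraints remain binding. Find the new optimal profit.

1221

Both airtime and production are binding at x*.
Dual feasibility on the basic columns requires 3·y_airtime + 2·y_production = 29, 5·y_airtime + 1·y_production = 46.
This yields shadow prices y_airtime = 9, y_production = 1.
Δz = y_production·Δb = 1 × (5) = 5, so new z* = 1216 + 5 = 1221.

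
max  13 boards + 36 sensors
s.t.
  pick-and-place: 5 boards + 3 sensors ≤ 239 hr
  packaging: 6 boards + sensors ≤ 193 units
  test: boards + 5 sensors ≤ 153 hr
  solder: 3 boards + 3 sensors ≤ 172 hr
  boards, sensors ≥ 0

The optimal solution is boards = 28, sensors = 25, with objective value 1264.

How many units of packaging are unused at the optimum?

packaging used = 6·28 + 1·25 = 193; slack = 193 − 193 = 0.

0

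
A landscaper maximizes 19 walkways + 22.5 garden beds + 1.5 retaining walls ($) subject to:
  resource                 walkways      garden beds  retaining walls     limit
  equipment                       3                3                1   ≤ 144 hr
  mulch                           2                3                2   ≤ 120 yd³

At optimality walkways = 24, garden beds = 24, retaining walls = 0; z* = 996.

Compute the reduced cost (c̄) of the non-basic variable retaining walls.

-9.5

Both equipment and mulch are binding at x*.
The binding rows give the dual system: 3·y_equipment + 2·y_mulch = 19 and 3·y_equipment + 3·y_mulch = 22.5.
Solving: y_equipment = 4, y_mulch = 3.5.
Reduced cost of retaining walls: c₃ − yᵀa₃ = 1.5 − (4·1 + 3.5·2) = 1.5 − 11 = -9.5.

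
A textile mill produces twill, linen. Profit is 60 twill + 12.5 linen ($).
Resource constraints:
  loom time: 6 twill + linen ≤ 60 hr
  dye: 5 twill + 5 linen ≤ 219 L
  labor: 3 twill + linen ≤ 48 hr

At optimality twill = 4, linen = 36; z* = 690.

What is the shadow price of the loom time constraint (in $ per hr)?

7.5

Binding: loom time and labor. Non-binding: dye (19 unused).
Since dye is not tight, its dual is 0.
Dual feasibility on the basic columns requires 6·y_loom time + 3·y_labor = 60, 1·y_loom time + 1·y_labor = 12.5.
This yields shadow prices y_loom time = 7.5, y_labor = 5.
Shadow price of loom time = 7.5.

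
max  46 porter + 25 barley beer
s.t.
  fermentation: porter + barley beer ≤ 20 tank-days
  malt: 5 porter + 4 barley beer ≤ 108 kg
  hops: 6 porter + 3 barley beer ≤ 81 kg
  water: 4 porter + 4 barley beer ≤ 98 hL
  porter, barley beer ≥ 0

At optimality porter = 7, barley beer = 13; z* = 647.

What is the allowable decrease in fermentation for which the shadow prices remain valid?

6.5

Binding constraints: fermentation, hops. The basis is B = [[1,1],[6,3]] with det -3.
Per unit decrease in fermentation, x* moves by d = (1, -2).
The basis stays optimal until barley beer reaches 0; allowable decrease = 6.5 tank-days.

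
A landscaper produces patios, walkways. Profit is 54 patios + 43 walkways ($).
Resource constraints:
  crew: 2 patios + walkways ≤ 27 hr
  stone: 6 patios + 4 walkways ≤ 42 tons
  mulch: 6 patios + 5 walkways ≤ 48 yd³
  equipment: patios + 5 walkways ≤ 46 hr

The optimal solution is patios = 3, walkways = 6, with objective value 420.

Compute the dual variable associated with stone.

2

At the optimum: crew uses 12 of 27 (slack = 15); stone uses 42 of 42 (binding); mulch uses 48 of 48 (binding); equipment uses 33 of 46 (slack = 13).
Slack constraints have shadow price 0 (complementary slackness).
The binding rows give the dual system: 6·y_stone + 6·y_mulch = 54 and 4·y_stone + 5·y_mulch = 43.
This yields shadow prices y_stone = 2, y_mulch = 7.
Shadow price of stone = 2.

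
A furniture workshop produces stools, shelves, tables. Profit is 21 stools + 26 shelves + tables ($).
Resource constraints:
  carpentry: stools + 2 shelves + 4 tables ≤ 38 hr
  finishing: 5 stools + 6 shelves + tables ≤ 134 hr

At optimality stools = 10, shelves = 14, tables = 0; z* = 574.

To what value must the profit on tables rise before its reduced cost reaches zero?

Check each constraint at x*: carpentry 38/38 (tight); finishing 134/134 (tight).
The binding rows give the dual system: 1·y_carpentry + 5·y_finishing = 21 and 2·y_carpentry + 6·y_finishing = 26.
This yields shadow prices y_carpentry = 1, y_finishing = 4.
tables enters the basis when its profit ≥ yᵀa₃ = 1·4 + 4·1 = 8.

8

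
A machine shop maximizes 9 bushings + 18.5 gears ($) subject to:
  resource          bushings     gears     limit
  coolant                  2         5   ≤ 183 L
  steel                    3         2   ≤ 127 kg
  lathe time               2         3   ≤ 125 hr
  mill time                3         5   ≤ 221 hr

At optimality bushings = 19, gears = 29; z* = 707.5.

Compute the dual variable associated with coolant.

2.5

At the optimum: coolant uses 183 of 183 (binding); steel uses 115 of 127 (slack = 12); lathe time uses 125 of 125 (binding); mill time uses 202 of 221 (slack = 19).
Slack constraints have shadow price 0 (complementary slackness).
The binding rows give the dual system: 2·y_coolant + 2·y_lathe time = 9 and 5·y_coolant + 3·y_lathe time = 18.5.
Solving: y_coolant = 2.5, y_lathe time = 2.
Shadow price of coolant = 2.5.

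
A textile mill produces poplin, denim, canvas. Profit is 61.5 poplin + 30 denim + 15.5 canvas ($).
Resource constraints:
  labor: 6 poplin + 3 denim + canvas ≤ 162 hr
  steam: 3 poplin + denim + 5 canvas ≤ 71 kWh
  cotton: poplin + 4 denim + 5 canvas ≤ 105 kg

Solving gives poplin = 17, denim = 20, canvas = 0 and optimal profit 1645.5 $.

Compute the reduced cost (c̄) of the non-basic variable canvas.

Binding: labor and steam. Non-binding: cotton (8 unused).
By complementary slackness, y = 0 for the non-binding constraint.
Dual feasibility on the basic columns requires 6·y_labor + 3·y_steam = 61.5, 3·y_labor + 1·y_steam = 30.
This yields shadow prices y_labor = 9.5, y_steam = 1.5.
Reduced cost of canvas: c₃ − yᵀa₃ = 15.5 − (9.5·1 + 1.5·5) = 15.5 − 17 = -1.5.

-1.5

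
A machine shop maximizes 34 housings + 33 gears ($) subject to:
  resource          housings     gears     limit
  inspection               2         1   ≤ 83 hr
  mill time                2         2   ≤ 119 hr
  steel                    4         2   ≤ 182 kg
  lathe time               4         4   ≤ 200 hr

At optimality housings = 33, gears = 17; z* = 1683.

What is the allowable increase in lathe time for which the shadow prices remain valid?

38

Binding constraints: inspection, lathe time. The basis is B = [[2,1],[4,4]] with det 4.
Per unit increase in lathe time, x* moves by d = (-0.25, 0.5).
The basis stays optimal until mill time becomes binding; allowable increase = 38 hr.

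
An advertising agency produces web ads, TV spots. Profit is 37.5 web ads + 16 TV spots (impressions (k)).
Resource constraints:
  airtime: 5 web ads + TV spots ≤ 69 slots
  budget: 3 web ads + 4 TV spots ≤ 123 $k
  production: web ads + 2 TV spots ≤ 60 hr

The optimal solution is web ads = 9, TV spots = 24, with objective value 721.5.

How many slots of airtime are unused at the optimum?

airtime used = 5·9 + 1·24 = 69; slack = 69 − 69 = 0.

0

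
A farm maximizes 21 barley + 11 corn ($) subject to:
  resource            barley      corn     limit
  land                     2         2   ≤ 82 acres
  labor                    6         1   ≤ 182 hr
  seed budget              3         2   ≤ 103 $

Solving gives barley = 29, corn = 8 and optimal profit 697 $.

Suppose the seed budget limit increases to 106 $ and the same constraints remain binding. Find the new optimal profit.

712

Binding: labor and seed budget. Non-binding: land (8 unused).
Since land is not tight, its dual is 0.
Dual feasibility on the basic columns requires 6·y_labor + 3·y_seed budget = 21, 1·y_labor + 2·y_seed budget = 11.
→ y_labor = 1 and y_seed budget = 5.
Δz = y_seed budget·Δb = 5 × (3) = 15, so new z* = 697 + 15 = 712.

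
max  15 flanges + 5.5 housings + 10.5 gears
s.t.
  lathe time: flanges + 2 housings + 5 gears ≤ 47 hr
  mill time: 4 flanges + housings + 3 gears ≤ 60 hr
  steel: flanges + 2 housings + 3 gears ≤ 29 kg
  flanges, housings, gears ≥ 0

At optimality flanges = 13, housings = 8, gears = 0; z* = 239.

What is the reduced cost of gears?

-3

Binding: mill time and steel. Non-binding: lathe time (18 unused).
By complementary slackness, y = 0 for the non-binding constraint.
From A_Bᵀ y = c: 4·y_mill time + 1·y_steel = 15; 1·y_mill time + 2·y_steel = 5.5.
Solving: y_mill time = 3.5, y_steel = 1.
Reduced cost of gears: c₃ − yᵀa₃ = 10.5 − (3.5·3 + 1·3) = 10.5 − 13.5 = -3.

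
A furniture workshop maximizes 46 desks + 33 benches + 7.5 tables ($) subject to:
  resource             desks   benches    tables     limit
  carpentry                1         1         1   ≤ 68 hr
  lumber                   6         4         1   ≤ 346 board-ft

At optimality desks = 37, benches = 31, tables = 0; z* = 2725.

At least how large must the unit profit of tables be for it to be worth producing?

At the optimum: carpentry uses 68 of 68 (binding); lumber uses 346 of 346 (binding).
Dual feasibility on the basic columns requires 1·y_carpentry + 6·y_lumber = 46, 1·y_carpentry + 4·y_lumber = 33.
Solving: y_carpentry = 7, y_lumber = 6.5.
tables enters the basis when its profit ≥ yᵀa₃ = 7·1 + 6.5·1 = 13.5.

13.5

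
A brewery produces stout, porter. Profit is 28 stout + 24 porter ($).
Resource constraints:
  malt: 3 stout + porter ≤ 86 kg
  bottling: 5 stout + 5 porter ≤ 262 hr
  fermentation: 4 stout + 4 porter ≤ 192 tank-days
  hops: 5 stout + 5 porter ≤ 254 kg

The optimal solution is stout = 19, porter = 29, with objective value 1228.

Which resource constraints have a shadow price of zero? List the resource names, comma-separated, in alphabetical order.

bottling, hops

malt: 86/86 (binding)
bottling: 240/262 (slack 22)
fermentation: 192/192 (binding)
hops: 240/254 (slack 14)
By complementary slackness, a constraint with positive slack has shadow price 0 → bottling, hops.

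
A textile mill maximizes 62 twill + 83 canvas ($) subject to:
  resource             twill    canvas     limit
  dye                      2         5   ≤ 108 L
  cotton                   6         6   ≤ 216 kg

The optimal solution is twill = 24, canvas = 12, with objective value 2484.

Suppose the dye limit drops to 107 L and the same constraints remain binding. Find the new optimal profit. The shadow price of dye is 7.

Δb = -1, so new z* = 2484 + (7)·(-1) = 2484 − 7 = 2477.

2477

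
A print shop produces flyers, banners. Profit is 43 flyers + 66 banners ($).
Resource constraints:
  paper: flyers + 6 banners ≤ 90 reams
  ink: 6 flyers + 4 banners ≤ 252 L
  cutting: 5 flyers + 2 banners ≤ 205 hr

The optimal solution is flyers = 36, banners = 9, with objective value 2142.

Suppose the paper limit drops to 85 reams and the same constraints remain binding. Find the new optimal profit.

2107

Binding: paper and ink. Non-binding: cutting (7 unused).
Since cutting is not tight, its dual is 0.
Dual feasibility on the basic columns requires 1·y_paper + 6·y_ink = 43, 6·y_paper + 4·y_ink = 66.
Solving: y_paper = 7, y_ink = 6.
Δz = y_paper·Δb = 7 × (-5) = -35, so new z* = 2142 − 35 = 2107.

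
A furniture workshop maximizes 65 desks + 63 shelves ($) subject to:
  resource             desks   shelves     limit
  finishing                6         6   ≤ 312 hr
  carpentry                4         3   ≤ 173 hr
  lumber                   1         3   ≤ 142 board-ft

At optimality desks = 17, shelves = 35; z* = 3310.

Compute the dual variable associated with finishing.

9.5

Binding: finishing and carpentry. Non-binding: lumber (20 unused).
Slack constraints have shadow price 0 (complementary slackness).
Dual feasibility on the basic columns requires 6·y_finishing + 4·y_carpentry = 65, 6·y_finishing + 3·y_carpentry = 63.
Solving: y_finishing = 9.5, y_carpentry = 2.
Shadow price of finishing = 9.5.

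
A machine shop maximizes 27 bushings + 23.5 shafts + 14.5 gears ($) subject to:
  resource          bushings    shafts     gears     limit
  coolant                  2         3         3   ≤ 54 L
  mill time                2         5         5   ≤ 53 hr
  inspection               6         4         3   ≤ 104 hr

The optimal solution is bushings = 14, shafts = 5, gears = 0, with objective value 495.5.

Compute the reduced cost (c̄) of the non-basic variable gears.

Binding: mill time and inspection. Non-binding: coolant (11 unused).
By complementary slackness, y = 0 for the non-binding constraint.
From A_Bᵀ y = c: 2·y_mill time + 6·y_inspection = 27; 5·y_mill time + 4·y_inspection = 23.5.
This yields shadow prices y_mill time = 1.5, y_inspection = 4.
Reduced cost of gears: c₃ − yᵀa₃ = 14.5 − (1.5·5 + 4·3) = 14.5 − 19.5 = -5.

-5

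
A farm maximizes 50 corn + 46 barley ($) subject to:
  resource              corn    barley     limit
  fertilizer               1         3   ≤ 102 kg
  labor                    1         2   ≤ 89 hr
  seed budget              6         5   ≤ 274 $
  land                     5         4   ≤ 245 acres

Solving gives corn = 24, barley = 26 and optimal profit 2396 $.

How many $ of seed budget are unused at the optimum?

seed budget used = 6·24 + 5·26 = 274; slack = 274 − 274 = 0.

0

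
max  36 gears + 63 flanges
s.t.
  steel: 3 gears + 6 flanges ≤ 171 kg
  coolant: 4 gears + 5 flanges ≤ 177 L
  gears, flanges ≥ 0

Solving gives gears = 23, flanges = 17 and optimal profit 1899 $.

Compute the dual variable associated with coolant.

Both steel and coolant are binding at x*.
Dual feasibility on the basic columns requires 3·y_steel + 4·y_coolant = 36, 6·y_steel + 5·y_coolant = 63.
→ y_steel = 8 and y_coolant = 3.
Shadow price of coolant = 3.

3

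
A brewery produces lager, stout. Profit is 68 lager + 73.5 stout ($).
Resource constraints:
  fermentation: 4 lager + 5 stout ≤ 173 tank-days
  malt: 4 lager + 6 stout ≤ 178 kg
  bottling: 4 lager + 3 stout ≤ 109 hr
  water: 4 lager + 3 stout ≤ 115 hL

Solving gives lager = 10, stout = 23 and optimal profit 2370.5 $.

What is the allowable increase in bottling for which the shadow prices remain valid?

Binding constraints: malt, bottling. The basis is B = [[4,6],[4,3]] with det -12.
Per unit increase in bottling, x* moves by d = (0.5, -0.3333).
The basis stays optimal until water becomes binding; allowable increase = 6 hr.

6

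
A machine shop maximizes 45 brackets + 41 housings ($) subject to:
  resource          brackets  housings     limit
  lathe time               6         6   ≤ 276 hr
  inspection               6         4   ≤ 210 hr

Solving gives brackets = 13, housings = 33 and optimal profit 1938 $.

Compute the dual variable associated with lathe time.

Both lathe time and inspection are binding at x*.
Dual feasibility on the basic columns requires 6·y_lathe time + 6·y_inspection = 45, 6·y_lathe time + 4·y_inspection = 41.
→ y_lathe time = 5.5 and y_inspection = 2.
Shadow price of lathe time = 5.5.

5.5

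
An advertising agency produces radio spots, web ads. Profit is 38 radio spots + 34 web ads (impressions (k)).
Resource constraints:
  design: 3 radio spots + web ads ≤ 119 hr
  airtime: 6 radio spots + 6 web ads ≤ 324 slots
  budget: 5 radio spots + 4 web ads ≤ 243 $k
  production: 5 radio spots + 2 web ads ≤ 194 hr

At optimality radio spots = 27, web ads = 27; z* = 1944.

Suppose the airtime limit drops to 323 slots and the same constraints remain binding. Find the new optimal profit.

Binding: airtime and budget. Non-binding: design (11 unused), production (5 unused).
Slack constraints have shadow price 0 (complementary slackness).
Dual feasibility on the basic columns requires 6·y_airtime + 5·y_budget = 38, 6·y_airtime + 4·y_budget = 34.
This yields shadow prices y_airtime = 3, y_budget = 4.
Δz = y_airtime·Δb = 3 × (-1) = -3, so new z* = 1944 − 3 = 1941.

1941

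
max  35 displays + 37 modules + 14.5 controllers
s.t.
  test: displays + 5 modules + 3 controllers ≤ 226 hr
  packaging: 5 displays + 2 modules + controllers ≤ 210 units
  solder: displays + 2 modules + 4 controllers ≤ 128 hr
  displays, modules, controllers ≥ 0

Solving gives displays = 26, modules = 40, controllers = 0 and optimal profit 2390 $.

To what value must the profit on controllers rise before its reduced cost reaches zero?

21

At the optimum: test uses 226 of 226 (binding); packaging uses 210 of 210 (binding); solder uses 106 of 128 (slack = 22).
By complementary slackness, y = 0 for the non-binding constraint.
Dual feasibility on the basic columns requires 1·y_test + 5·y_packaging = 35, 5·y_test + 2·y_packaging = 37.
This yields shadow prices y_test = 5, y_packaging = 6.
controllers enters the basis when its profit ≥ yᵀa₃ = 5·3 + 6·1 = 21.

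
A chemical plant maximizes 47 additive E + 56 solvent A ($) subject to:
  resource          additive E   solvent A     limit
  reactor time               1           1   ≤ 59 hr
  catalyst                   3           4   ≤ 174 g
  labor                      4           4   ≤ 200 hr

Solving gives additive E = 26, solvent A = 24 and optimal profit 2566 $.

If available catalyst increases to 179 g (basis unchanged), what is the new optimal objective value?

2611

Binding: catalyst and labor. Non-binding: reactor time (9 unused).
Slack constraints have shadow price 0 (complementary slackness).
Dual feasibility on the basic columns requires 3·y_catalyst + 4·y_labor = 47, 4·y_catalyst + 4·y_labor = 56.
Solving: y_catalyst = 9, y_labor = 5.
Δz = y_catalyst·Δb = 9 × (5) = 45, so new z* = 2566 + 45 = 2611.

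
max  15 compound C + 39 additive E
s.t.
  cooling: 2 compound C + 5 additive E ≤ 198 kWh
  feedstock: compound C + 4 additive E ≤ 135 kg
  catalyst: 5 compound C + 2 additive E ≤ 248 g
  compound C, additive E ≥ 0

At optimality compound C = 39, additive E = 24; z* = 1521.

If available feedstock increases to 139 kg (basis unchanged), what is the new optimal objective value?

1525

Binding: cooling and feedstock. Non-binding: catalyst (5 unused).
Since catalyst is not tight, its dual is 0.
Dual feasibility on the basic columns requires 2·y_cooling + 1·y_feedstock = 15, 5·y_cooling + 4·y_feedstock = 39.
→ y_cooling = 7 and y_feedstock = 1.
Δz = y_feedstock·Δb = 1 × (4) = 4, so new z* = 1521 + 4 = 1525.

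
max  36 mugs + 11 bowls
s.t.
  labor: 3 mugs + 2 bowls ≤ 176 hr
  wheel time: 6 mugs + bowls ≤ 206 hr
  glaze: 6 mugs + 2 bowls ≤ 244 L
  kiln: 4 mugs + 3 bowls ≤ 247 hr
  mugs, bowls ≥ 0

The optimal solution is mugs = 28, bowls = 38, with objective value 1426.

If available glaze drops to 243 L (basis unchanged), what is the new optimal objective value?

1421

Check each constraint at x*: labor 160/176 (slack 16); wheel time 206/206 (tight); glaze 244/244 (tight); kiln 226/247 (slack 21).
Since labor, kiln are not tight, their duals are 0.
The binding rows give the dual system: 6·y_wheel time + 6·y_glaze = 36 and 1·y_wheel time + 2·y_glaze = 11.
This yields shadow prices y_wheel time = 1, y_glaze = 5.
Δz = y_glaze·Δb = 5 × (-1) = -5, so new z* = 1426 − 5 = 1421.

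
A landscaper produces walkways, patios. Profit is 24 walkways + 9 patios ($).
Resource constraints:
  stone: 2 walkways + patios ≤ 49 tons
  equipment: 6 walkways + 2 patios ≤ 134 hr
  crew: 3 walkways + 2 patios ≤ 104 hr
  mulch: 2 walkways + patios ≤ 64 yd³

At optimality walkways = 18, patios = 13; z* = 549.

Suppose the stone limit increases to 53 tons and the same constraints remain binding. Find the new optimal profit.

561

Binding: stone and equipment. Non-binding: crew (24 unused), mulch (15 unused).
Since crew, mulch are not tight, their duals are 0.
Dual feasibility on the basic columns requires 2·y_stone + 6·y_equipment = 24, 1·y_stone + 2·y_equipment = 9.
→ y_stone = 3 and y_equipment = 3.
Δz = y_stone·Δb = 3 × (4) = 12, so new z* = 549 + 12 = 561.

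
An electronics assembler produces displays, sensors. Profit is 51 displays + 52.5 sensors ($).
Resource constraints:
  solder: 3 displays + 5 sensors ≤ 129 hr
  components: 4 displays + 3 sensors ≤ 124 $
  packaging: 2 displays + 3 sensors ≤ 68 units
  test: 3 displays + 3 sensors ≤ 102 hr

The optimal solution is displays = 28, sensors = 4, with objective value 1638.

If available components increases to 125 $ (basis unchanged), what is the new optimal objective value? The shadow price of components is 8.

1646

Δb = 1, so new z* = 1638 + (8)·(1) = 1638 + 8 = 1646.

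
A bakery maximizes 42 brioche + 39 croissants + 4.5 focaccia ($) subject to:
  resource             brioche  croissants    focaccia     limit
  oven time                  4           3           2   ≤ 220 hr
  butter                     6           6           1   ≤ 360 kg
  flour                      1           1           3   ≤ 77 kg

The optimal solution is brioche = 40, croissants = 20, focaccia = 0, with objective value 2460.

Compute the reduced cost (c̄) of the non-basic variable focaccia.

Binding: oven time and butter. Non-binding: flour (17 unused).
Since flour is not tight, its dual is 0.
From A_Bᵀ y = c: 4·y_oven time + 6·y_butter = 42; 3·y_oven time + 6·y_butter = 39.
→ y_oven time = 3 and y_butter = 5.
Reduced cost of focaccia: c₃ − yᵀa₃ = 4.5 − (3·2 + 5·1) = 4.5 − 11 = -6.5.

-6.5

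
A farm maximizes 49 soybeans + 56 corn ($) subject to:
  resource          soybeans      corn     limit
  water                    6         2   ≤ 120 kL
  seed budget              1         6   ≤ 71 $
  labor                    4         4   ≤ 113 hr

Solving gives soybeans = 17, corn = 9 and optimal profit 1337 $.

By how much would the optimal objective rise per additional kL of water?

7

At the optimum: water uses 120 of 120 (binding); seed budget uses 71 of 71 (binding); labor uses 104 of 113 (slack = 9).
Since labor is not tight, its dual is 0.
Dual feasibility on the basic columns requires 6·y_water + 1·y_seed budget = 49, 2·y_water + 6·y_seed budget = 56.
This yields shadow prices y_water = 7, y_seed budget = 7.
Shadow price of water = 7.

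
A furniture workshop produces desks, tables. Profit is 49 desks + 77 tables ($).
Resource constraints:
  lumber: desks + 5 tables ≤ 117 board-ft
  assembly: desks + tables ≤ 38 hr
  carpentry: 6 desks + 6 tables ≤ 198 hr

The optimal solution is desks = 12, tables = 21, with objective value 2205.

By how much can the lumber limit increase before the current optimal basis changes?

Binding constraints: lumber, carpentry. The basis is B = [[1,5],[6,6]] with det -24.
Per unit increase in lumber, x* moves by d = (-0.25, 0.25).
The basis stays optimal until desks reaches 0; allowable increase = 48 board-ft.

48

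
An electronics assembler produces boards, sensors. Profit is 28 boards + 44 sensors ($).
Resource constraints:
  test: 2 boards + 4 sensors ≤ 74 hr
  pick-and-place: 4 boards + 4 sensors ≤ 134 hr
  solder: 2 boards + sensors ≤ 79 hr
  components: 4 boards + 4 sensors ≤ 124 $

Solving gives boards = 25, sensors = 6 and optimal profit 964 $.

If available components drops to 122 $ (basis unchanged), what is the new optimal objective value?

958

Check each constraint at x*: test 74/74 (tight); pick-and-place 124/134 (slack 10); solder 56/79 (slack 23); components 124/124 (tight).
Slack constraints have shadow price 0 (complementary slackness).
Dual feasibility on the basic columns requires 2·y_test + 4·y_components = 28, 4·y_test + 4·y_components = 44.
Solving: y_test = 8, y_components = 3.
Δz = y_components·Δb = 3 × (-2) = -6, so new z* = 964 − 6 = 958.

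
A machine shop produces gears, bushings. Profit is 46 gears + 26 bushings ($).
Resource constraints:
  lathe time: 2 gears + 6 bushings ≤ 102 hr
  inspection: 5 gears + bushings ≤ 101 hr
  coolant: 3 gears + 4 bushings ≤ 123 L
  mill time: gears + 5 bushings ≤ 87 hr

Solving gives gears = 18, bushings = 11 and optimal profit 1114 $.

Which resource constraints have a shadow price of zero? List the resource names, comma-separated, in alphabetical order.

lathe time: 102/102 (binding)
inspection: 101/101 (binding)
coolant: 98/123 (slack 25)
mill time: 73/87 (slack 14)
By complementary slackness, a constraint with positive slack has shadow price 0 → coolant, mill time.

coolant, mill time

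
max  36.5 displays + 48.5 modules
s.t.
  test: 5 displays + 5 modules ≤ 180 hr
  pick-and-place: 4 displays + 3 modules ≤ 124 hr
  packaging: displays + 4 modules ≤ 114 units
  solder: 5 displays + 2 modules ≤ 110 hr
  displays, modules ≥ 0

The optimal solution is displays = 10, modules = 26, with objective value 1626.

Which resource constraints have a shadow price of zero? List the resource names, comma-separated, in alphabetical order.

pick-and-place, solder

test: 180/180 (binding)
pick-and-place: 118/124 (slack 6)
packaging: 114/114 (binding)
solder: 102/110 (slack 8)
By complementary slackness, a constraint with positive slack has shadow price 0 → pick-and-place, solder.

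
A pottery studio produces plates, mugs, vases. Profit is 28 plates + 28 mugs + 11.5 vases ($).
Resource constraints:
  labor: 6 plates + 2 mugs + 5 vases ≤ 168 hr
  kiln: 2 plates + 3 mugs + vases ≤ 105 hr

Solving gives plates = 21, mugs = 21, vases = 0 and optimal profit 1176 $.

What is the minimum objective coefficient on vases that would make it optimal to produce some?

18

Check each constraint at x*: labor 168/168 (tight); kiln 105/105 (tight).
From A_Bᵀ y = c: 6·y_labor + 2·y_kiln = 28; 2·y_labor + 3·y_kiln = 28.
→ y_labor = 2 and y_kiln = 8.
vases enters the basis when its profit ≥ yᵀa₃ = 2·5 + 8·1 = 18.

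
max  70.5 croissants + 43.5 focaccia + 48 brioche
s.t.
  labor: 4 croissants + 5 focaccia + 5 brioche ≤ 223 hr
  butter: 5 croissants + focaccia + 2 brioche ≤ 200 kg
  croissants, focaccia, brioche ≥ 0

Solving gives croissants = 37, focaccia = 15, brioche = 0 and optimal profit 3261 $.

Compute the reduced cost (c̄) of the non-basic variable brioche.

Both labor and butter are binding at x*.
Dual feasibility on the basic columns requires 4·y_labor + 5·y_butter = 70.5, 5·y_labor + 1·y_butter = 43.5.
→ y_labor = 7 and y_butter = 8.5.
Reduced cost of brioche: c₃ − yᵀa₃ = 48 − (7·5 + 8.5·2) = 48 − 52 = -4.

-4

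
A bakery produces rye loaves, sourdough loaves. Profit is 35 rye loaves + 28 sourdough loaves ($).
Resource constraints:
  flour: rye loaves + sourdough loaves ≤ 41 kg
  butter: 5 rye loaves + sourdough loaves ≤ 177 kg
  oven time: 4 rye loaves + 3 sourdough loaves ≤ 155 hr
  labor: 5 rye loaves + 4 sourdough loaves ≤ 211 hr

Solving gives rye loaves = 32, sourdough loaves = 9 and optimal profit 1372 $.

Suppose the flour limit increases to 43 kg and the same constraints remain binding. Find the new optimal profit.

At the optimum: flour uses 41 of 41 (binding); butter uses 169 of 177 (slack = 8); oven time uses 155 of 155 (binding); labor uses 196 of 211 (slack = 15).
Since butter, labor are not tight, their duals are 0.
From A_Bᵀ y = c: 1·y_flour + 4·y_oven time = 35; 1·y_flour + 3·y_oven time = 28.
This yields shadow prices y_flour = 7, y_oven time = 7.
Δz = y_flour·Δb = 7 × (2) = 14, so new z* = 1372 + 14 = 1386.

1386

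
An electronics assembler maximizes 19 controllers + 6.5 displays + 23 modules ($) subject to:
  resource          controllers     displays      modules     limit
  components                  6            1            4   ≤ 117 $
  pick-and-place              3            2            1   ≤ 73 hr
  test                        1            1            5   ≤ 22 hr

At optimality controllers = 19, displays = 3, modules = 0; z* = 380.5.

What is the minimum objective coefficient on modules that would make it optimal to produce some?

30

At the optimum: components uses 117 of 117 (binding); pick-and-place uses 63 of 73 (slack = 10); test uses 22 of 22 (binding).
By complementary slackness, y = 0 for the non-binding constraint.
The binding rows give the dual system: 6·y_components + 1·y_test = 19 and 1·y_components + 1·y_test = 6.5.
→ y_components = 2.5 and y_test = 4.
modules enters the basis when its profit ≥ yᵀa₃ = 2.5·4 + 4·5 = 30.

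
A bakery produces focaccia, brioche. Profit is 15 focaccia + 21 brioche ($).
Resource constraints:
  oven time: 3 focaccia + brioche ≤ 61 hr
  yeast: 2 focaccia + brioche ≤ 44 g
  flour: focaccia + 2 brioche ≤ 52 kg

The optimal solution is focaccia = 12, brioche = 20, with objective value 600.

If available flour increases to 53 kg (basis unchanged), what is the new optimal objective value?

609

At the optimum: oven time uses 56 of 61 (slack = 5); yeast uses 44 of 44 (binding); flour uses 52 of 52 (binding).
Since oven time is not tight, its dual is 0.
Dual feasibility on the basic columns requires 2·y_yeast + 1·y_flour = 15, 1·y_yeast + 2·y_flour = 21.
This yields shadow prices y_yeast = 3, y_flour = 9.
Δz = y_flour·Δb = 9 × (1) = 9, so new z* = 600 + 9 = 609.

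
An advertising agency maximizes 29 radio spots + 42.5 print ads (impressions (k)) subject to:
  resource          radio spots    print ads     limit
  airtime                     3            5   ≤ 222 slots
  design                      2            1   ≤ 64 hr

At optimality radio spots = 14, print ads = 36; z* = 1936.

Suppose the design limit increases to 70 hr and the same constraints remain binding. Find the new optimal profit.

1951

Both airtime and design are binding at x*.
Dual feasibility on the basic columns requires 3·y_airtime + 2·y_design = 29, 5·y_airtime + 1·y_design = 42.5.
→ y_airtime = 8 and y_design = 2.5.
Δz = y_design·Δb = 2.5 × (6) = 15, so new z* = 1936 + 15 = 1951.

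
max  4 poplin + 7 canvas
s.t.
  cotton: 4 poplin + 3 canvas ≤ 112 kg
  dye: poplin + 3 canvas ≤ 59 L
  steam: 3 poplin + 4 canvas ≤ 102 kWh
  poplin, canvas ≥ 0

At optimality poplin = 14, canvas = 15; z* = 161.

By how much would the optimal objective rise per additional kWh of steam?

Binding: dye and steam. Non-binding: cotton (11 unused).
Slack constraints have shadow price 0 (complementary slackness).
Dual feasibility on the basic columns requires 1·y_dye + 3·y_steam = 4, 3·y_dye + 4·y_steam = 7.
→ y_dye = 1 and y_steam = 1.
Shadow price of steam = 1.

1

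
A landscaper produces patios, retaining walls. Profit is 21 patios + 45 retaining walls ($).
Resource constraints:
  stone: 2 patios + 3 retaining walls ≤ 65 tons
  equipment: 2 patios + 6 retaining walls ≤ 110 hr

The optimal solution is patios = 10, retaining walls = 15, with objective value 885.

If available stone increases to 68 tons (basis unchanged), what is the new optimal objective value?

At the optimum: stone uses 65 of 65 (binding); equipment uses 110 of 110 (binding).
From A_Bᵀ y = c: 2·y_stone + 2·y_equipment = 21; 3·y_stone + 6·y_equipment = 45.
This yields shadow prices y_stone = 6, y_equipment = 4.5.
Δz = y_stone·Δb = 6 × (3) = 18, so new z* = 885 + 18 = 903.

903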